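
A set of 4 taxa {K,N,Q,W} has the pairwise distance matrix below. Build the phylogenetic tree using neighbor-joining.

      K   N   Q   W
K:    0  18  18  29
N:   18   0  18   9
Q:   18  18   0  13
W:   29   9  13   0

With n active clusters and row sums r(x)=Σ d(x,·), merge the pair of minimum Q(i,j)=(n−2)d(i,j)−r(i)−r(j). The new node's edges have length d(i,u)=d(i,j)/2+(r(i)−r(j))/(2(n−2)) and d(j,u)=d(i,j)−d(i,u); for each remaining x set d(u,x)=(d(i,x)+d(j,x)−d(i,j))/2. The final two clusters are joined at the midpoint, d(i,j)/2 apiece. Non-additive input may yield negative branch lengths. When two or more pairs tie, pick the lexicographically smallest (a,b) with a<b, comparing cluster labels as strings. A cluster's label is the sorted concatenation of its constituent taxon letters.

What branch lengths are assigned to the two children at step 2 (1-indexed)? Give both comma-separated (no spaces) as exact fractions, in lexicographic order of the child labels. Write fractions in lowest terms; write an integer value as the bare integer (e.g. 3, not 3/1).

iteration 1: select K,Q (d=18, Q=-78); attach at lengths (13, 5); label the merged cluster KQ
  updated: d(KQ,N)=9, d(KQ,W)=12
iteration 2: select KQ,N (d=9, Q=-30); attach at lengths (6, 3); label the merged cluster KNQ
  updated: d(KNQ,W)=6
iteration 3: select KNQ,W (d=6); attach at lengths (3, 3); label the merged cluster KNQW
final tree: (((K:13,Q:5):6,N:3):3,W:3)
total length: 33

6,3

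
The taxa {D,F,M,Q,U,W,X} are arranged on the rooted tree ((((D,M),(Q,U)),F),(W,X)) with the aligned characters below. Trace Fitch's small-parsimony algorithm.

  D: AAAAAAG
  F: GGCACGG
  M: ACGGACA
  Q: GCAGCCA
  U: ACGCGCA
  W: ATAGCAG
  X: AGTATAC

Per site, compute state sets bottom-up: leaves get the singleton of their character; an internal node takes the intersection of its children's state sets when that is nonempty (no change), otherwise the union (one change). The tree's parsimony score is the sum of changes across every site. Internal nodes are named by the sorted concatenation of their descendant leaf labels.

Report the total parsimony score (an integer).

22

[col 0] DM: children D:{A}, M:{A} ∩→ {A}; cost 0
[col 0] QU: children Q:{G}, U:{A} ∪→ {A,G}; cost 1
[col 0] DMQU: children DM:{A}, QU:{A,G} ∩→ {A}; cost 0
[col 0] DFMQU: children DMQU:{A}, F:{G} ∪→ {A,G}; cost 1
[col 0] WX: children W:{A}, X:{A} ∩→ {A}; cost 0
[col 0] DFMQUWX: children DFMQU:{A,G}, WX:{A} ∩→ {A}; cost 0
[col 1] DM: children D:{A}, M:{C} ∪→ {A,C}; cost 1
[col 1] QU: children Q:{C}, U:{C} ∩→ {C}; cost 0
[col 1] DMQU: children DM:{A,C}, QU:{C} ∩→ {C}; cost 0
[col 1] DFMQU: children DMQU:{C}, F:{G} ∪→ {C,G}; cost 1
[col 1] WX: children W:{T}, X:{G} ∪→ {G,T}; cost 1
[col 1] DFMQUWX: children DFMQU:{C,G}, WX:{G,T} ∩→ {G}; cost 0
[col 2] DM: children D:{A}, M:{G} ∪→ {A,G}; cost 1
[col 2] QU: children Q:{A}, U:{G} ∪→ {A,G}; cost 1
[col 2] DMQU: children DM:{A,G}, QU:{A,G} ∩→ {A,G}; cost 0
[col 2] DFMQU: children DMQU:{A,G}, F:{C} ∪→ {A,C,G}; cost 1
[col 2] WX: children W:{A}, X:{T} ∪→ {A,T}; cost 1
[col 2] DFMQUWX: children DFMQU:{A,C,G}, WX:{A,T} ∩→ {A}; cost 0
[col 3] DM: children D:{A}, M:{G} ∪→ {A,G}; cost 1
[col 3] QU: children Q:{G}, U:{C} ∪→ {C,G}; cost 1
[col 3] DMQU: children DM:{A,G}, QU:{C,G} ∩→ {G}; cost 0
[col 3] DFMQU: children DMQU:{G}, F:{A} ∪→ {A,G}; cost 1
[col 3] WX: children W:{G}, X:{A} ∪→ {A,G}; cost 1
[col 3] DFMQUWX: children DFMQU:{A,G}, WX:{A,G} ∩→ {A,G}; cost 0
[col 4] DM: children D:{A}, M:{A} ∩→ {A}; cost 0
[col 4] QU: children Q:{C}, U:{G} ∪→ {C,G}; cost 1
[col 4] DMQU: children DM:{A}, QU:{C,G} ∪→ {A,C,G}; cost 1
[col 4] DFMQU: children DMQU:{A,C,G}, F:{C} ∩→ {C}; cost 0
[col 4] WX: children W:{C}, X:{T} ∪→ {C,T}; cost 1
[col 4] DFMQUWX: children DFMQU:{C}, WX:{C,T} ∩→ {C}; cost 0
[col 5] DM: children D:{A}, M:{C} ∪→ {A,C}; cost 1
[col 5] QU: children Q:{C}, U:{C} ∩→ {C}; cost 0
[col 5] DMQU: children DM:{A,C}, QU:{C} ∩→ {C}; cost 0
[col 5] DFMQU: children DMQU:{C}, F:{G} ∪→ {C,G}; cost 1
[col 5] WX: children W:{A}, X:{A} ∩→ {A}; cost 0
[col 5] DFMQUWX: children DFMQU:{C,G}, WX:{A} ∪→ {A,C,G}; cost 1
[col 6] DM: children D:{G}, M:{A} ∪→ {A,G}; cost 1
[col 6] QU: children Q:{A}, U:{A} ∩→ {A}; cost 0
[col 6] DMQU: children DM:{A,G}, QU:{A} ∩→ {A}; cost 0
[col 6] DFMQU: children DMQU:{A}, F:{G} ∪→ {A,G}; cost 1
[col 6] WX: children W:{G}, X:{C} ∪→ {C,G}; cost 1
[col 6] DFMQUWX: children DFMQU:{A,G}, WX:{C,G} ∩→ {G}; cost 0
per-site changes: [2, 3, 4, 4, 3, 3, 3]; total = 22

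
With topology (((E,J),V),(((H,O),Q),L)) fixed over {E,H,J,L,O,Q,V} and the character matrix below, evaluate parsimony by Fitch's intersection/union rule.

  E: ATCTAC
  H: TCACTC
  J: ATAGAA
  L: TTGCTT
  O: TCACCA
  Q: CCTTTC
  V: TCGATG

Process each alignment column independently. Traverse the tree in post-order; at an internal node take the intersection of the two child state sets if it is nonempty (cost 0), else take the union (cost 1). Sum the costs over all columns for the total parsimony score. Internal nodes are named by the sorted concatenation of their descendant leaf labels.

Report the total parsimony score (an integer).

18

EJ@0: {A} ∩ {A} = {A} (intersection, +0)
EJV@0: {A} ∪ {T} = {A,T} (union, +1)
HO@0: {T} ∩ {T} = {T} (intersection, +0)
HOQ@0: {T} ∪ {C} = {C,T} (union, +1)
HLOQ@0: {C,T} ∩ {T} = {T} (intersection, +0)
EHJLOQV@0: {A,T} ∩ {T} = {T} (intersection, +0)
EJ@1: {T} ∩ {T} = {T} (intersection, +0)
EJV@1: {T} ∪ {C} = {C,T} (union, +1)
HO@1: {C} ∩ {C} = {C} (intersection, +0)
HOQ@1: {C} ∩ {C} = {C} (intersection, +0)
HLOQ@1: {C} ∪ {T} = {C,T} (union, +1)
EHJLOQV@1: {C,T} ∩ {C,T} = {C,T} (intersection, +0)
EJ@2: {C} ∪ {A} = {A,C} (union, +1)
EJV@2: {A,C} ∪ {G} = {A,C,G} (union, +1)
HO@2: {A} ∩ {A} = {A} (intersection, +0)
HOQ@2: {A} ∪ {T} = {A,T} (union, +1)
HLOQ@2: {A,T} ∪ {G} = {A,G,T} (union, +1)
EHJLOQV@2: {A,C,G} ∩ {A,G,T} = {A,G} (intersection, +0)
EJ@3: {T} ∪ {G} = {G,T} (union, +1)
EJV@3: {G,T} ∪ {A} = {A,G,T} (union, +1)
HO@3: {C} ∩ {C} = {C} (intersection, +0)
HOQ@3: {C} ∪ {T} = {C,T} (union, +1)
HLOQ@3: {C,T} ∩ {C} = {C} (intersection, +0)
EHJLOQV@3: {A,G,T} ∪ {C} = {A,C,G,T} (union, +1)
EJ@4: {A} ∩ {A} = {A} (intersection, +0)
EJV@4: {A} ∪ {T} = {A,T} (union, +1)
HO@4: {T} ∪ {C} = {C,T} (union, +1)
HOQ@4: {C,T} ∩ {T} = {T} (intersection, +0)
HLOQ@4: {T} ∩ {T} = {T} (intersection, +0)
EHJLOQV@4: {A,T} ∩ {T} = {T} (intersection, +0)
EJ@5: {C} ∪ {A} = {A,C} (union, +1)
EJV@5: {A,C} ∪ {G} = {A,C,G} (union, +1)
HO@5: {C} ∪ {A} = {A,C} (union, +1)
HOQ@5: {A,C} ∩ {C} = {C} (intersection, +0)
HLOQ@5: {C} ∪ {T} = {C,T} (union, +1)
EHJLOQV@5: {A,C,G} ∩ {C,T} = {C} (intersection, +0)
per-site changes: [2, 2, 4, 4, 2, 4]; total = 18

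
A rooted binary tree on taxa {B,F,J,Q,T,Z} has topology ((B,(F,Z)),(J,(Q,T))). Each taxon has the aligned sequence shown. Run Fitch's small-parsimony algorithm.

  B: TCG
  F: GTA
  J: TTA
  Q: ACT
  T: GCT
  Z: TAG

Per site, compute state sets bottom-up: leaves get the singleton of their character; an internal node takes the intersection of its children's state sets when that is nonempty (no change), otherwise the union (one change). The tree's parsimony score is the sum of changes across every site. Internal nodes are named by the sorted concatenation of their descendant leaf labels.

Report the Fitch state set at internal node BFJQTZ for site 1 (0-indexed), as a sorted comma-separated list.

[col 0] FZ: children F:{G}, Z:{T} ∪→ {G,T}; cost 1
[col 0] BFZ: children B:{T}, FZ:{G,T} ∩→ {T}; cost 0
[col 0] QT: children Q:{A}, T:{G} ∪→ {A,G}; cost 1
[col 0] JQT: children J:{T}, QT:{A,G} ∪→ {A,G,T}; cost 1
[col 0] BFJQTZ: children BFZ:{T}, JQT:{A,G,T} ∩→ {T}; cost 0
[col 1] FZ: children F:{T}, Z:{A} ∪→ {A,T}; cost 1
[col 1] BFZ: children B:{C}, FZ:{A,T} ∪→ {A,C,T}; cost 1
[col 1] QT: children Q:{C}, T:{C} ∩→ {C}; cost 0
[col 1] JQT: children J:{T}, QT:{C} ∪→ {C,T}; cost 1
[col 1] BFJQTZ: children BFZ:{A,C,T}, JQT:{C,T} ∩→ {C,T}; cost 0
[col 2] FZ: children F:{A}, Z:{G} ∪→ {A,G}; cost 1
[col 2] BFZ: children B:{G}, FZ:{A,G} ∩→ {G}; cost 0
[col 2] QT: children Q:{T}, T:{T} ∩→ {T}; cost 0
[col 2] JQT: children J:{A}, QT:{T} ∪→ {A,T}; cost 1
[col 2] BFJQTZ: children BFZ:{G}, JQT:{A,T} ∪→ {A,G,T}; cost 1
per-site changes: [3, 3, 3]; total = 9

C,T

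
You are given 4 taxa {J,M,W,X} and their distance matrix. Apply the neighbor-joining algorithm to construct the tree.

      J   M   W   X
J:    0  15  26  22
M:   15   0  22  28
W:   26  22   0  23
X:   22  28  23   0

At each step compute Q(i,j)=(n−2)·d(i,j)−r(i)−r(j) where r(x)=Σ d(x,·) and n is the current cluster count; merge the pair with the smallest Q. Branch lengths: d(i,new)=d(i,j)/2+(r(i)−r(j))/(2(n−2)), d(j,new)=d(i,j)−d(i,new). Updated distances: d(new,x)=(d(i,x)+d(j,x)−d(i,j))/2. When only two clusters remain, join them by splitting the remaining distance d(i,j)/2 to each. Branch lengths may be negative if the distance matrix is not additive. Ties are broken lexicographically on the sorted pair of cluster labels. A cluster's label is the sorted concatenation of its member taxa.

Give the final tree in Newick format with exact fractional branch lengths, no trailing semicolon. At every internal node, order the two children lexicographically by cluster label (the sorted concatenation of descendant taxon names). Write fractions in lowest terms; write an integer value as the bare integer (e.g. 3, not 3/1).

step 1: merge (J,M) at d=15, Q=-98; branch lengths J→7, M→8; new cluster JM
  updated: d(JM,W)=33/2, d(JM,X)=35/2
step 2: merge (JM,W) at d=33/2, Q=-57; branch lengths JM→11/2, W→11; new cluster JMW
  updated: d(JMW,X)=12
step 3: merge (JMW,X) at d=12; branch lengths JMW→6, X→6; new cluster JMWX
final tree: (((J:7,M:8):11/2,W:11):6,X:6)
total length: 87/2

(((J:7,M:8):11/2,W:11):6,X:6)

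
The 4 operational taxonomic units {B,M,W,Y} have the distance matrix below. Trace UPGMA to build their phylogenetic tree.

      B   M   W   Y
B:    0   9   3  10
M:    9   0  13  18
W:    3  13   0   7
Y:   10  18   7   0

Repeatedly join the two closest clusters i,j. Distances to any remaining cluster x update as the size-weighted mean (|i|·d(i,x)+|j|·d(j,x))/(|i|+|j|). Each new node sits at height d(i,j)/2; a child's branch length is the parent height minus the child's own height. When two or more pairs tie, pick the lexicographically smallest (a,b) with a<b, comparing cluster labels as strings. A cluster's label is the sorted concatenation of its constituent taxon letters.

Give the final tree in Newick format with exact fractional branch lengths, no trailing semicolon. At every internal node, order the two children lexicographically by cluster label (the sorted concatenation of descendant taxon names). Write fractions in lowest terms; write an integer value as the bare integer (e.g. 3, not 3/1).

(((B:3/2,W:3/2):11/4,Y:17/4):29/12,M:20/3)

1. join B+W (d=3) ⇒ BW; edges |B|=3/2, |W|=3/2
  updated: d(BW,M)=11, d(BW,Y)=17/2
2. join BW+Y (d=17/2) ⇒ BWY; edges |BW|=11/4, |Y|=17/4
  updated: d(BWY,M)=40/3
3. join BWY+M (d=40/3) ⇒ BMWY; edges |BWY|=29/12, |M|=20/3
final tree: (((B:3/2,W:3/2):11/4,Y:17/4):29/12,M:20/3)
total length: 229/12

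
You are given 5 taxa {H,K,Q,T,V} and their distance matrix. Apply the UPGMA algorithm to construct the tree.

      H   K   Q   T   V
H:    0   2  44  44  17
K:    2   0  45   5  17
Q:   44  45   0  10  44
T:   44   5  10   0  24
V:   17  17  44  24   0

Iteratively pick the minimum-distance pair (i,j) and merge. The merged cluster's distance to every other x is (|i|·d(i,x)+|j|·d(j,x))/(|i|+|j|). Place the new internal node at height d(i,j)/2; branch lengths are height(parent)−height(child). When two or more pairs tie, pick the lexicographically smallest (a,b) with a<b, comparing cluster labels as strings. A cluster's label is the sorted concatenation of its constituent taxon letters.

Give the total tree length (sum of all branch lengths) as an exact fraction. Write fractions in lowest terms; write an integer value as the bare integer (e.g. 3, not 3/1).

step 1: merge (H,K) at d=2; branch lengths H→1, K→1; new cluster HK
  updated: d(HK,Q)=89/2, d(HK,T)=49/2, d(HK,V)=17
step 2: merge (Q,T) at d=10; branch lengths Q→5, T→5; new cluster QT
  updated: d(HK,QT)=69/2, d(QT,V)=34
step 3: merge (HK,V) at d=17; branch lengths HK→15/2, V→17/2; new cluster HKV
  updated: d(HKV,QT)=103/3
step 4: merge (HKV,QT) at d=103/3; branch lengths HKV→26/3, QT→73/6; new cluster HKQTV
final tree: (((H:1,K:1):15/2,V:17/2):26/3,(Q:5,T:5):73/6)
total length: 293/6

293/6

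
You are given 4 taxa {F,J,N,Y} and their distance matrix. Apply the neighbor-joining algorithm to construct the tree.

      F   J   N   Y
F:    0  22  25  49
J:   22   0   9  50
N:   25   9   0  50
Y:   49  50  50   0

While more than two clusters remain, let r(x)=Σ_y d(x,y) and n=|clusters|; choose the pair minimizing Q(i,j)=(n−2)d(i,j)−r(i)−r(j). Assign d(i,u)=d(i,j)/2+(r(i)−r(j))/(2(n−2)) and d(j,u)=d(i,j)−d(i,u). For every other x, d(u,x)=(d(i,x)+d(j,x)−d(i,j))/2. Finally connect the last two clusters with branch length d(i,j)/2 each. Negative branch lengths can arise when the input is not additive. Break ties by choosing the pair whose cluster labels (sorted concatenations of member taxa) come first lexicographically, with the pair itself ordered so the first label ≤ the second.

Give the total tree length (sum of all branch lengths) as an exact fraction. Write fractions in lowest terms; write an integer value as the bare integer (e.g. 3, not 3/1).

step 1: merge (F,Y) at d=49, Q=-147; branch lengths F→45/4, Y→151/4; new cluster FY
  updated: d(FY,J)=23/2, d(FY,N)=13
step 2: merge (FY,J) at d=23/2, Q=-67/2; branch lengths FY→31/4, J→15/4; new cluster FJY
  updated: d(FJY,N)=21/4
step 3: merge (FJY,N) at d=21/4; branch lengths FJY→21/8, N→21/8; new cluster FJNY
final tree: (((F:45/4,Y:151/4):31/4,J:15/4):21/8,N:21/8)
total length: 263/4

263/4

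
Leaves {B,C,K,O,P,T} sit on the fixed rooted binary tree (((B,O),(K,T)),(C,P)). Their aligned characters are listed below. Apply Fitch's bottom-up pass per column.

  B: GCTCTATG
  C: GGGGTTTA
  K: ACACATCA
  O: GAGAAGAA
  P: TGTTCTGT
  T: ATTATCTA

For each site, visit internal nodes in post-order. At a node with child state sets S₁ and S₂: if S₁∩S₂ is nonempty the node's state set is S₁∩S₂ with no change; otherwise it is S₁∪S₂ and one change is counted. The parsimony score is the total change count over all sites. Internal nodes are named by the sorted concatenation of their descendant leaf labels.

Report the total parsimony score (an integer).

23

[col 0] BO: children B:{G}, O:{G} ∩→ {G}; cost 0
[col 0] KT: children K:{A}, T:{A} ∩→ {A}; cost 0
[col 0] BKOT: children BO:{G}, KT:{A} ∪→ {A,G}; cost 1
[col 0] CP: children C:{G}, P:{T} ∪→ {G,T}; cost 1
[col 0] BCKOPT: children BKOT:{A,G}, CP:{G,T} ∩→ {G}; cost 0
[col 1] BO: children B:{C}, O:{A} ∪→ {A,C}; cost 1
[col 1] KT: children K:{C}, T:{T} ∪→ {C,T}; cost 1
[col 1] BKOT: children BO:{A,C}, KT:{C,T} ∩→ {C}; cost 0
[col 1] CP: children C:{G}, P:{G} ∩→ {G}; cost 0
[col 1] BCKOPT: children BKOT:{C}, CP:{G} ∪→ {C,G}; cost 1
[col 2] BO: children B:{T}, O:{G} ∪→ {G,T}; cost 1
[col 2] KT: children K:{A}, T:{T} ∪→ {A,T}; cost 1
[col 2] BKOT: children BO:{G,T}, KT:{A,T} ∩→ {T}; cost 0
[col 2] CP: children C:{G}, P:{T} ∪→ {G,T}; cost 1
[col 2] BCKOPT: children BKOT:{T}, CP:{G,T} ∩→ {T}; cost 0
[col 3] BO: children B:{C}, O:{A} ∪→ {A,C}; cost 1
[col 3] KT: children K:{C}, T:{A} ∪→ {A,C}; cost 1
[col 3] BKOT: children BO:{A,C}, KT:{A,C} ∩→ {A,C}; cost 0
[col 3] CP: children C:{G}, P:{T} ∪→ {G,T}; cost 1
[col 3] BCKOPT: children BKOT:{A,C}, CP:{G,T} ∪→ {A,C,G,T}; cost 1
[col 4] BO: children B:{T}, O:{A} ∪→ {A,T}; cost 1
[col 4] KT: children K:{A}, T:{T} ∪→ {A,T}; cost 1
[col 4] BKOT: children BO:{A,T}, KT:{A,T} ∩→ {A,T}; cost 0
[col 4] CP: children C:{T}, P:{C} ∪→ {C,T}; cost 1
[col 4] BCKOPT: children BKOT:{A,T}, CP:{C,T} ∩→ {T}; cost 0
[col 5] BO: children B:{A}, O:{G} ∪→ {A,G}; cost 1
[col 5] KT: children K:{T}, T:{C} ∪→ {C,T}; cost 1
[col 5] BKOT: children BO:{A,G}, KT:{C,T} ∪→ {A,C,G,T}; cost 1
[col 5] CP: children C:{T}, P:{T} ∩→ {T}; cost 0
[col 5] BCKOPT: children BKOT:{A,C,G,T}, CP:{T} ∩→ {T}; cost 0
[col 6] BO: children B:{T}, O:{A} ∪→ {A,T}; cost 1
[col 6] KT: children K:{C}, T:{T} ∪→ {C,T}; cost 1
[col 6] BKOT: children BO:{A,T}, KT:{C,T} ∩→ {T}; cost 0
[col 6] CP: children C:{T}, P:{G} ∪→ {G,T}; cost 1
[col 6] BCKOPT: children BKOT:{T}, CP:{G,T} ∩→ {T}; cost 0
[col 7] BO: children B:{G}, O:{A} ∪→ {A,G}; cost 1
[col 7] KT: children K:{A}, T:{A} ∩→ {A}; cost 0
[col 7] BKOT: children BO:{A,G}, KT:{A} ∩→ {A}; cost 0
[col 7] CP: children C:{A}, P:{T} ∪→ {A,T}; cost 1
[col 7] BCKOPT: children BKOT:{A}, CP:{A,T} ∩→ {A}; cost 0
per-site changes: [2, 3, 3, 4, 3, 3, 3, 2]; total = 23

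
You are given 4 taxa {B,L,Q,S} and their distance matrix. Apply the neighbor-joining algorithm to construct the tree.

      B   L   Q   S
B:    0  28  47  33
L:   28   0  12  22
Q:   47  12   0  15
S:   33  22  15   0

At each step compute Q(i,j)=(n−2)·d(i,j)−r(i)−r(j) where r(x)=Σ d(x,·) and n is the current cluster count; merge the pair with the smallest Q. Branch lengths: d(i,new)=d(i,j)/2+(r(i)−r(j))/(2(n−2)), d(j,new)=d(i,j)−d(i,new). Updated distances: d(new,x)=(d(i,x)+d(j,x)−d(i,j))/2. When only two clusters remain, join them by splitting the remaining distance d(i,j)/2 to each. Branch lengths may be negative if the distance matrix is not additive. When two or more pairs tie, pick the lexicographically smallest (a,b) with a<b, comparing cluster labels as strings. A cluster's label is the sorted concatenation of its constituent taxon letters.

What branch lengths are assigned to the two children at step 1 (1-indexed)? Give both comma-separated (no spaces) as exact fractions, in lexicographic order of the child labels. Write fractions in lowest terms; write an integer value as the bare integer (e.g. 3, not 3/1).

step 1: merge (B,L) at d=28, Q=-114; branch lengths B→51/2, L→5/2; new cluster BL
  updated: d(BL,Q)=31/2, d(BL,S)=27/2
step 2: merge (BL,Q) at d=31/2, Q=-44; branch lengths BL→7, Q→17/2; new cluster BLQ
  updated: d(BLQ,S)=13/2
step 3: merge (BLQ,S) at d=13/2; branch lengths BLQ→13/4, S→13/4; new cluster BLQS
final tree: (((B:51/2,L:5/2):7,Q:17/2):13/4,S:13/4)
total length: 50

51/2,5/2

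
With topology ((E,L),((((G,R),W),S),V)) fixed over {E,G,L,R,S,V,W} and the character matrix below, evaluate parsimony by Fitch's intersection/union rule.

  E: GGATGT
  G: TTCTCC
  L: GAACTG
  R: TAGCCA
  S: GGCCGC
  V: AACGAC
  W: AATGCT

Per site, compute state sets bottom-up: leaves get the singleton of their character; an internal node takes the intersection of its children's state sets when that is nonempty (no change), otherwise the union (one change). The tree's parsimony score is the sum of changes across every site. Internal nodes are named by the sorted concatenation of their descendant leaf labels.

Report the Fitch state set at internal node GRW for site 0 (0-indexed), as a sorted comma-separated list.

site 0, node EL: E={G} ∩ L={G} → {G} (+0)
site 0, node GR: G={T} ∩ R={T} → {T} (+0)
site 0, node GRW: GR={T} ∪ W={A} → {A,T} (+1)
site 0, node GRSW: GRW={A,T} ∪ S={G} → {A,G,T} (+1)
site 0, node GRSVW: GRSW={A,G,T} ∩ V={A} → {A} (+0)
site 0, node EGLRSVW: EL={G} ∪ GRSVW={A} → {A,G} (+1)
site 1, node EL: E={G} ∪ L={A} → {A,G} (+1)
site 1, node GR: G={T} ∪ R={A} → {A,T} (+1)
site 1, node GRW: GR={A,T} ∩ W={A} → {A} (+0)
site 1, node GRSW: GRW={A} ∪ S={G} → {A,G} (+1)
site 1, node GRSVW: GRSW={A,G} ∩ V={A} → {A} (+0)
site 1, node EGLRSVW: EL={A,G} ∩ GRSVW={A} → {A} (+0)
site 2, node EL: E={A} ∩ L={A} → {A} (+0)
site 2, node GR: G={C} ∪ R={G} → {C,G} (+1)
site 2, node GRW: GR={C,G} ∪ W={T} → {C,G,T} (+1)
site 2, node GRSW: GRW={C,G,T} ∩ S={C} → {C} (+0)
site 2, node GRSVW: GRSW={C} ∩ V={C} → {C} (+0)
site 2, node EGLRSVW: EL={A} ∪ GRSVW={C} → {A,C} (+1)
site 3, node EL: E={T} ∪ L={C} → {C,T} (+1)
site 3, node GR: G={T} ∪ R={C} → {C,T} (+1)
site 3, node GRW: GR={C,T} ∪ W={G} → {C,G,T} (+1)
site 3, node GRSW: GRW={C,G,T} ∩ S={C} → {C} (+0)
site 3, node GRSVW: GRSW={C} ∪ V={G} → {C,G} (+1)
site 3, node EGLRSVW: EL={C,T} ∩ GRSVW={C,G} → {C} (+0)
site 4, node EL: E={G} ∪ L={T} → {G,T} (+1)
site 4, node GR: G={C} ∩ R={C} → {C} (+0)
site 4, node GRW: GR={C} ∩ W={C} → {C} (+0)
site 4, node GRSW: GRW={C} ∪ S={G} → {C,G} (+1)
site 4, node GRSVW: GRSW={C,G} ∪ V={A} → {A,C,G} (+1)
site 4, node EGLRSVW: EL={G,T} ∩ GRSVW={A,C,G} → {G} (+0)
site 5, node EL: E={T} ∪ L={G} → {G,T} (+1)
site 5, node GR: G={C} ∪ R={A} → {A,C} (+1)
site 5, node GRW: GR={A,C} ∪ W={T} → {A,C,T} (+1)
site 5, node GRSW: GRW={A,C,T} ∩ S={C} → {C} (+0)
site 5, node GRSVW: GRSW={C} ∩ V={C} → {C} (+0)
site 5, node EGLRSVW: EL={G,T} ∪ GRSVW={C} → {C,G,T} (+1)
per-site changes: [3, 3, 3, 4, 3, 4]; total = 20

A,T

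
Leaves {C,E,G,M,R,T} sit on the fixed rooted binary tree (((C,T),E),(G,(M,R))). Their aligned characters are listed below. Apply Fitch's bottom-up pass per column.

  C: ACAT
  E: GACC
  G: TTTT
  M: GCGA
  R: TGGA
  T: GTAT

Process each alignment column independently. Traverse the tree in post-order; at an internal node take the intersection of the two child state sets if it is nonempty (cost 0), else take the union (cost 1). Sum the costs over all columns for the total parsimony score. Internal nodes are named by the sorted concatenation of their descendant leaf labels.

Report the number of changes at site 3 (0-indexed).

2

[col 0] CT: children C:{A}, T:{G} ∪→ {A,G}; cost 1
[col 0] CET: children CT:{A,G}, E:{G} ∩→ {G}; cost 0
[col 0] MR: children M:{G}, R:{T} ∪→ {G,T}; cost 1
[col 0] GMR: children G:{T}, MR:{G,T} ∩→ {T}; cost 0
[col 0] CEGMRT: children CET:{G}, GMR:{T} ∪→ {G,T}; cost 1
[col 1] CT: children C:{C}, T:{T} ∪→ {C,T}; cost 1
[col 1] CET: children CT:{C,T}, E:{A} ∪→ {A,C,T}; cost 1
[col 1] MR: children M:{C}, R:{G} ∪→ {C,G}; cost 1
[col 1] GMR: children G:{T}, MR:{C,G} ∪→ {C,G,T}; cost 1
[col 1] CEGMRT: children CET:{A,C,T}, GMR:{C,G,T} ∩→ {C,T}; cost 0
[col 2] CT: children C:{A}, T:{A} ∩→ {A}; cost 0
[col 2] CET: children CT:{A}, E:{C} ∪→ {A,C}; cost 1
[col 2] MR: children M:{G}, R:{G} ∩→ {G}; cost 0
[col 2] GMR: children G:{T}, MR:{G} ∪→ {G,T}; cost 1
[col 2] CEGMRT: children CET:{A,C}, GMR:{G,T} ∪→ {A,C,G,T}; cost 1
[col 3] CT: children C:{T}, T:{T} ∩→ {T}; cost 0
[col 3] CET: children CT:{T}, E:{C} ∪→ {C,T}; cost 1
[col 3] MR: children M:{A}, R:{A} ∩→ {A}; cost 0
[col 3] GMR: children G:{T}, MR:{A} ∪→ {A,T}; cost 1
[col 3] CEGMRT: children CET:{C,T}, GMR:{A,T} ∩→ {T}; cost 0
per-site changes: [3, 4, 3, 2]; total = 12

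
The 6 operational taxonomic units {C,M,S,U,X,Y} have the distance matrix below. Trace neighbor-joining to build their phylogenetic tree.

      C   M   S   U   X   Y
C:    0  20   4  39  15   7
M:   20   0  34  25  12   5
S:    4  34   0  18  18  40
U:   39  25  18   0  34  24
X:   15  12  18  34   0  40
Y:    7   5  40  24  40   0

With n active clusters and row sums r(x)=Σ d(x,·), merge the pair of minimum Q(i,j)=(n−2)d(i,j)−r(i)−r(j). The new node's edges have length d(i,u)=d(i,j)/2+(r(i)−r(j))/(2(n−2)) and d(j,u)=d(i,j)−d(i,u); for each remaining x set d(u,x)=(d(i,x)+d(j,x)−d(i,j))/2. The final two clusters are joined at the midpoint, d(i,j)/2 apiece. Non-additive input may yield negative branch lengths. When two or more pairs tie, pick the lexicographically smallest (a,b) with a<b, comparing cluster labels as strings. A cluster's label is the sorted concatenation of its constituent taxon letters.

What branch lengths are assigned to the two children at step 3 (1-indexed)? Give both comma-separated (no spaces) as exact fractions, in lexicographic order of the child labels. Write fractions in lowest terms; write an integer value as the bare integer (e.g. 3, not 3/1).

15/16,49/16

step 1: merge (M,Y) at d=5, Q=-192; branch lengths M→0, Y→5; new cluster MY
  updated: d(C,MY)=11, d(MY,S)=69/2, d(MY,U)=22, d(MY,X)=47/2
step 2: merge (MY,U) at d=22, Q=-138; branch lengths MY→22/3, U→44/3; new cluster MUY
  updated: d(C,MUY)=14, d(MUY,S)=61/4, d(MUY,X)=71/4
step 3: merge (C,S) at d=4, Q=-249/4; branch lengths C→15/16, S→49/16; new cluster CS
  updated: d(CS,MUY)=101/8, d(CS,X)=29/2
step 4: merge (CS,MUY) at d=101/8, Q=-359/8; branch lengths CS→75/16, MUY→127/16; new cluster CMSUY
  updated: d(CMSUY,X)=157/16
step 5: merge (CMSUY,X) at d=157/16; branch lengths CMSUY→157/32, X→157/32; new cluster CMSUXY
final tree: (((C:15/16,S:49/16):75/16,((M:0,Y:5):22/3,U:44/3):127/16):157/32,X:157/32)
total length: 855/16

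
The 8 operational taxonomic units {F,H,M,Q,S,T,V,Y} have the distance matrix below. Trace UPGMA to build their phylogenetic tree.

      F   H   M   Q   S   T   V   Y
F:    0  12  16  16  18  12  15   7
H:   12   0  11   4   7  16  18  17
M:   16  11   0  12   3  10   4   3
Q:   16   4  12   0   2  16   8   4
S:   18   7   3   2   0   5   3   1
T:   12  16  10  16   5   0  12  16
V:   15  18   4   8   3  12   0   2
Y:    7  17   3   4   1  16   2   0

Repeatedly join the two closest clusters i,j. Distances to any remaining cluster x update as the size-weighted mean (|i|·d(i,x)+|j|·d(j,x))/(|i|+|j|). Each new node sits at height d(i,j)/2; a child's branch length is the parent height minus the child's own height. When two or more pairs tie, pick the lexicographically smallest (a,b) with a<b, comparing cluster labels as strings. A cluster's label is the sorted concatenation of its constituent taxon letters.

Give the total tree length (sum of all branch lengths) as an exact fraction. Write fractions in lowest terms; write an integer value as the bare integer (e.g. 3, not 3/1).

1421/48

1. join S+Y (d=1) ⇒ SY; edges |S|=1/2, |Y|=1/2
  updated: d(F,SY)=25/2, d(H,SY)=12, d(M,SY)=3, d(Q,SY)=3, d(SY,T)=21/2, d(SY,V)=5/2
2. join SY+V (d=5/2) ⇒ SVY; edges |SY|=3/4, |V|=5/4
  updated: d(F,SVY)=40/3, d(H,SVY)=14, d(M,SVY)=10/3, d(Q,SVY)=14/3, d(SVY,T)=11
3. join M+SVY (d=10/3) ⇒ MSVY; edges |M|=5/3, |SVY|=5/12
  updated: d(F,MSVY)=14, d(H,MSVY)=53/4, d(MSVY,Q)=13/2, d(MSVY,T)=43/4
4. join H+Q (d=4) ⇒ HQ; edges |H|=2, |Q|=2
  updated: d(F,HQ)=14, d(HQ,MSVY)=79/8, d(HQ,T)=16
5. join HQ+MSVY (d=79/8) ⇒ HMQSVY; edges |HQ|=47/16, |MSVY|=157/48
  updated: d(F,HMQSVY)=14, d(HMQSVY,T)=25/2
6. join F+T (d=12) ⇒ FT; edges |F|=6, |T|=6
  updated: d(FT,HMQSVY)=53/4
7. join FT+HMQSVY (d=53/4) ⇒ FHMQSTVY; edges |FT|=5/8, |HMQSVY|=27/16
final tree: ((F:6,T:6):5/8,((H:2,Q:2):47/16,(M:5/3,((S:1/2,Y:1/2):3/4,V:5/4):5/12):157/48):27/16)
total length: 1421/48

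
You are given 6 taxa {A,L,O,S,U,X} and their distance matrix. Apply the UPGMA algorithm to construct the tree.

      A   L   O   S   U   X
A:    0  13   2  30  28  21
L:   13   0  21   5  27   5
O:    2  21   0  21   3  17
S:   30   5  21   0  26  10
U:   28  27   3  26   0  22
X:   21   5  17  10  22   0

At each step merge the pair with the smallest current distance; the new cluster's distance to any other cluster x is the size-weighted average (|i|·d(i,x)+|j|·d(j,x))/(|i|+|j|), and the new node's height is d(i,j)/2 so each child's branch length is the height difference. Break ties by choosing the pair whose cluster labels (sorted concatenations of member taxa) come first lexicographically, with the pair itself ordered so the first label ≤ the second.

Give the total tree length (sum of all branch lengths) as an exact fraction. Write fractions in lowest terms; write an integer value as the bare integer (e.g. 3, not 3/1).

37

step 1: merge (A,O) at d=2; branch lengths A→1, O→1; new cluster AO
  updated: d(AO,L)=17, d(AO,S)=51/2, d(AO,U)=31/2, d(AO,X)=19
step 2: merge (L,S) at d=5; branch lengths L→5/2, S→5/2; new cluster LS
  updated: d(AO,LS)=85/4, d(LS,U)=53/2, d(LS,X)=15/2
step 3: merge (LS,X) at d=15/2; branch lengths LS→5/4, X→15/4; new cluster LSX
  updated: d(AO,LSX)=41/2, d(LSX,U)=25
step 4: merge (AO,U) at d=31/2; branch lengths AO→27/4, U→31/4; new cluster AOU
  updated: d(AOU,LSX)=22
step 5: merge (AOU,LSX) at d=22; branch lengths AOU→13/4, LSX→29/4; new cluster ALOSUX
final tree: (((A:1,O:1):27/4,U:31/4):13/4,((L:5/2,S:5/2):5/4,X:15/4):29/4)
total length: 37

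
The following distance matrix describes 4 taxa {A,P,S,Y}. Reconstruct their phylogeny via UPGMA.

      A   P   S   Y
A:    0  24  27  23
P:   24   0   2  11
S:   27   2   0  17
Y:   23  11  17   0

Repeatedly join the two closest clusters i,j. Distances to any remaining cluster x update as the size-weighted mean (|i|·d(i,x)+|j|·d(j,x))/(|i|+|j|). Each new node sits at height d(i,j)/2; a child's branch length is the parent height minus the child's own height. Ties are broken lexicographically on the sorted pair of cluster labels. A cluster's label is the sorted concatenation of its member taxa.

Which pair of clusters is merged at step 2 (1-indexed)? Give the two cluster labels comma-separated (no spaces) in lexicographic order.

PS,Y

1. join P+S (d=2) ⇒ PS; edges |P|=1, |S|=1
  updated: d(A,PS)=51/2, d(PS,Y)=14
2. join PS+Y (d=14) ⇒ PSY; edges |PS|=6, |Y|=7
  updated: d(A,PSY)=74/3
3. join A+PSY (d=74/3) ⇒ APSY; edges |A|=37/3, |PSY|=16/3
final tree: (A:37/3,((P:1,S:1):6,Y:7):16/3)
total length: 98/3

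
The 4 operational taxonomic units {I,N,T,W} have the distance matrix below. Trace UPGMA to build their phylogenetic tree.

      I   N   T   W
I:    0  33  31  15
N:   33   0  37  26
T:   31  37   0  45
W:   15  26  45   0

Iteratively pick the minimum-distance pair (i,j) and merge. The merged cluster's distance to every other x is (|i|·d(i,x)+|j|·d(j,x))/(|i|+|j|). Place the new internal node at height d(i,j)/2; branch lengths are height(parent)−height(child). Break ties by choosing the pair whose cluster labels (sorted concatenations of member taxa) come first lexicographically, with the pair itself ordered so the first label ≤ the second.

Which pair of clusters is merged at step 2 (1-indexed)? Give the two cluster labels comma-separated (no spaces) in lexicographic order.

IW,N

step 1: merge (I,W) at d=15; branch lengths I→15/2, W→15/2; new cluster IW
  updated: d(IW,N)=59/2, d(IW,T)=38
step 2: merge (IW,N) at d=59/2; branch lengths IW→29/4, N→59/4; new cluster INW
  updated: d(INW,T)=113/3
step 3: merge (INW,T) at d=113/3; branch lengths INW→49/12, T→113/6; new cluster INTW
final tree: (((I:15/2,W:15/2):29/4,N:59/4):49/12,T:113/6)
total length: 719/12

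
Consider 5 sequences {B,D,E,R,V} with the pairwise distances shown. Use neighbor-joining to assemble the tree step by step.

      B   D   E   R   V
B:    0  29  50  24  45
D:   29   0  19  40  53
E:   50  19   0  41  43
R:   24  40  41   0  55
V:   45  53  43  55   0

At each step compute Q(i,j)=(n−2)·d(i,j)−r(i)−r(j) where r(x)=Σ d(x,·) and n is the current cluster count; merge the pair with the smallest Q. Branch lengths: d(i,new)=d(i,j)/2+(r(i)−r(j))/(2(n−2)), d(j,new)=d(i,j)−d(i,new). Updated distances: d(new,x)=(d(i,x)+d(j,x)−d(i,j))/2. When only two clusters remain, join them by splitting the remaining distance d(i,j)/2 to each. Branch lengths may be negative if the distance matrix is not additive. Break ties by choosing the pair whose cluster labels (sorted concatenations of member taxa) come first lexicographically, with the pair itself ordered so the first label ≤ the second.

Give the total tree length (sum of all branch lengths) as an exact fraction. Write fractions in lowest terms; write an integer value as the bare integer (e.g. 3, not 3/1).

1. join D+E (d=19, Q=-237) ⇒ DE; edges |D|=15/2, |E|=23/2
  updated: d(B,DE)=30, d(DE,R)=31, d(DE,V)=77/2
2. join B+R (d=24, Q=-161) ⇒ BR; edges |B|=37/4, |R|=59/4
  updated: d(BR,DE)=37/2, d(BR,V)=38
3. join BR+DE (d=37/2, Q=-95) ⇒ BDER; edges |BR|=9, |DE|=19/2
  updated: d(BDER,V)=29
4. join BDER+V (d=29) ⇒ BDERV; edges |BDER|=29/2, |V|=29/2
final tree: (((B:37/4,R:59/4):9,(D:15/2,E:23/2):19/2):29/2,V:29/2)
total length: 181/2

181/2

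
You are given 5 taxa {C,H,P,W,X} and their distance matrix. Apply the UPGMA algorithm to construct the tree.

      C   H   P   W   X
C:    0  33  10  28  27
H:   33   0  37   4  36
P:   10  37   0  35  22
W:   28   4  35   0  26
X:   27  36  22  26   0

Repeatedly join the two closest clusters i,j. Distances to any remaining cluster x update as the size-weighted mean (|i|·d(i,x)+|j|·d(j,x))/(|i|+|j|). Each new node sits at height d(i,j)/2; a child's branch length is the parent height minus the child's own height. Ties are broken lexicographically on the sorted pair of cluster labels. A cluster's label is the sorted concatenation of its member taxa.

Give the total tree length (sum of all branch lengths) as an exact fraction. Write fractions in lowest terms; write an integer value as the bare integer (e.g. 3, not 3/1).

207/4

step 1: merge (H,W) at d=4; branch lengths H→2, W→2; new cluster HW
  updated: d(C,HW)=61/2, d(HW,P)=36, d(HW,X)=31
step 2: merge (C,P) at d=10; branch lengths C→5, P→5; new cluster CP
  updated: d(CP,HW)=133/4, d(CP,X)=49/2
step 3: merge (CP,X) at d=49/2; branch lengths CP→29/4, X→49/4; new cluster CPX
  updated: d(CPX,HW)=65/2
step 4: merge (CPX,HW) at d=65/2; branch lengths CPX→4, HW→57/4; new cluster CHPWX
final tree: (((C:5,P:5):29/4,X:49/4):4,(H:2,W:2):57/4)
total length: 207/4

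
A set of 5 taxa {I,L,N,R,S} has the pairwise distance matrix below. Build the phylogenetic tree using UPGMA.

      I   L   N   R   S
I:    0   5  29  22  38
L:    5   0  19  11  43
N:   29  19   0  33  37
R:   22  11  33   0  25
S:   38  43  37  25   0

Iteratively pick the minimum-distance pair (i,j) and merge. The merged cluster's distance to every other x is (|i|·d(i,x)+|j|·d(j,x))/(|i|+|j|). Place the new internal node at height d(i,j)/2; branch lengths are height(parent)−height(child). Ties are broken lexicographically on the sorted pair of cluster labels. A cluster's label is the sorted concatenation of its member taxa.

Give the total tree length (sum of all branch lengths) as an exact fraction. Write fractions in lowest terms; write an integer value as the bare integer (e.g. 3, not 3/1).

60

iteration 1: select I,L (d=5); attach at lengths (5/2, 5/2); label the merged cluster IL
  updated: d(IL,N)=24, d(IL,R)=33/2, d(IL,S)=81/2
iteration 2: select IL,R (d=33/2); attach at lengths (23/4, 33/4); label the merged cluster ILR
  updated: d(ILR,N)=27, d(ILR,S)=106/3
iteration 3: select ILR,N (d=27); attach at lengths (21/4, 27/2); label the merged cluster ILNR
  updated: d(ILNR,S)=143/4
iteration 4: select ILNR,S (d=143/4); attach at lengths (35/8, 143/8); label the merged cluster ILNRS
final tree: ((((I:5/2,L:5/2):23/4,R:33/4):21/4,N:27/2):35/8,S:143/8)
total length: 60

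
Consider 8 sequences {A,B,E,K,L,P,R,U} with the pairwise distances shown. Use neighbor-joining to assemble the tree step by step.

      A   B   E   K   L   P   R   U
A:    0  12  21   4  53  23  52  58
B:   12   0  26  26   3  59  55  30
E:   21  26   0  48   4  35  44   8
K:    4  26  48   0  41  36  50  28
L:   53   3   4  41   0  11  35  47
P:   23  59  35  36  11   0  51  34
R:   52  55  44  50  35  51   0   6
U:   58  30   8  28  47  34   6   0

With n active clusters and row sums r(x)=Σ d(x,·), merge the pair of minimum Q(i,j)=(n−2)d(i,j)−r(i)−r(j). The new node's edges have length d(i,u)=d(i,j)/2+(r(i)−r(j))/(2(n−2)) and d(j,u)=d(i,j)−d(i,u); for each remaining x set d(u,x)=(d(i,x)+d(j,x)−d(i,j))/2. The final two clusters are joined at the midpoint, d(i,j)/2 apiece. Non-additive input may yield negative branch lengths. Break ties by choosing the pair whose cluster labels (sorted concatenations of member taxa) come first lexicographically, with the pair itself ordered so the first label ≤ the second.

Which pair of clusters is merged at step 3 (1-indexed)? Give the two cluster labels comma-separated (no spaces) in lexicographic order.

step 1: merge (R,U) at d=6, Q=-468; branch lengths R→59/6, U→-23/6; new cluster RU
  updated: d(A,RU)=52, d(B,RU)=79/2, d(E,RU)=23, d(K,RU)=36, d(L,RU)=38, d(P,RU)=79/2
step 2: merge (A,K) at d=4, Q=-336; branch lengths A→-3/5, K→23/5; new cluster AK
  updated: d(AK,B)=17, d(AK,E)=65/2, d(AK,L)=45, d(AK,P)=55/2, d(AK,RU)=42
step 3: merge (AK,B) at d=17, Q=-481/2; branch lengths AK→175/16, B→97/16; new cluster ABK
  updated: d(ABK,E)=83/4, d(ABK,L)=31/2, d(ABK,P)=139/4, d(ABK,RU)=129/4
step 4: merge (L,P) at d=11, Q=-623/4; branch lengths L→-25/8, P→113/8; new cluster LP
  updated: d(ABK,LP)=157/8, d(E,LP)=14, d(LP,RU)=133/4
step 5: merge (ABK,LP) at d=157/8, Q=-401/4; branch lengths ABK→45/4, LP→67/8; new cluster ABKLP
  updated: d(ABKLP,E)=121/16, d(ABKLP,RU)=367/16
step 6: merge (ABKLP,E) at d=121/16, Q=-107/2; branch lengths ABKLP→15/4, E→61/16; new cluster ABEKLP
  updated: d(ABEKLP,RU)=307/16
step 7: merge (ABEKLP,RU) at d=307/16; branch lengths ABEKLP→307/32, RU→307/32; new cluster ABEKLPRU
final tree: (((((A:-3/5,K:23/5):175/16,B:97/16):45/4,(L:-25/8,P:113/8):67/8):15/4,E:61/16):307/32,(R:59/6,U:-23/6):307/32)
total length: 675/8

AK,B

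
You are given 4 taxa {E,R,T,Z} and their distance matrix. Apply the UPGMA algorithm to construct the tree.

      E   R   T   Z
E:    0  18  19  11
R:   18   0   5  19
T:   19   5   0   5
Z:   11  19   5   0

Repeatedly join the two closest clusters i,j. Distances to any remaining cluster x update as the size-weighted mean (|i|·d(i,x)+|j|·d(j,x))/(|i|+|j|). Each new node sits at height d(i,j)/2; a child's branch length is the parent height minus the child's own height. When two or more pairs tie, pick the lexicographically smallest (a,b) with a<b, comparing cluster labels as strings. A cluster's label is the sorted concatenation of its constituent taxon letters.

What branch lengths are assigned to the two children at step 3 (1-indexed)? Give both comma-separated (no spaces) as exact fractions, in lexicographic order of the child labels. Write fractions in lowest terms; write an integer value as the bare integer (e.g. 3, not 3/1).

17/8,41/8

step 1: merge (R,T) at d=5; branch lengths R→5/2, T→5/2; new cluster RT
  updated: d(E,RT)=37/2, d(RT,Z)=12
step 2: merge (E,Z) at d=11; branch lengths E→11/2, Z→11/2; new cluster EZ
  updated: d(EZ,RT)=61/4
step 3: merge (EZ,RT) at d=61/4; branch lengths EZ→17/8, RT→41/8; new cluster ERTZ
final tree: ((E:11/2,Z:11/2):17/8,(R:5/2,T:5/2):41/8)
total length: 93/4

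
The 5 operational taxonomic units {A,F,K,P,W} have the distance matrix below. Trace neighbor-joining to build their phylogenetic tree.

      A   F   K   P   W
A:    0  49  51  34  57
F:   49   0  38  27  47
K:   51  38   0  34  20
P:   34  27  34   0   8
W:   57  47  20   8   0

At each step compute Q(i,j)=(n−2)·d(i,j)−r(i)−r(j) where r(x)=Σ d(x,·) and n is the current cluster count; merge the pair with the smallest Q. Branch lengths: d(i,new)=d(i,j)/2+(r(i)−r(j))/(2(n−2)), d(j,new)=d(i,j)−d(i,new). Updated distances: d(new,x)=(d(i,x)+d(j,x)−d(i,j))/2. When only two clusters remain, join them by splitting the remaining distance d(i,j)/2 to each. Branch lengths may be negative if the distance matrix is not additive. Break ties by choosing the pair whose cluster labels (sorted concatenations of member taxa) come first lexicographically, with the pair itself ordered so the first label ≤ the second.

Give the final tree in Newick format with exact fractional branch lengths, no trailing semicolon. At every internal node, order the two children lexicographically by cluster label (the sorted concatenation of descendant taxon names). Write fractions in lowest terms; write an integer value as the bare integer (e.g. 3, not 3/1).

iteration 1: select K,W (d=20, Q=-215); attach at lengths (71/6, 49/6); label the merged cluster KW
  updated: d(A,KW)=44, d(F,KW)=65/2, d(KW,P)=11
iteration 2: select A,F (d=49, Q=-275/2); attach at lengths (233/8, 159/8); label the merged cluster AF
  updated: d(AF,KW)=55/4, d(AF,P)=6
iteration 3: select AF,KW (d=55/4, Q=-123/4); attach at lengths (35/8, 75/8); label the merged cluster AFKW
  updated: d(AFKW,P)=13/8
iteration 4: select AFKW,P (d=13/8); attach at lengths (13/16, 13/16); label the merged cluster AFKPW
final tree: (((A:233/8,F:159/8):35/8,(K:71/6,W:49/6):75/8):13/16,P:13/16)
total length: 675/8

(((A:233/8,F:159/8):35/8,(K:71/6,W:49/6):75/8):13/16,P:13/16)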